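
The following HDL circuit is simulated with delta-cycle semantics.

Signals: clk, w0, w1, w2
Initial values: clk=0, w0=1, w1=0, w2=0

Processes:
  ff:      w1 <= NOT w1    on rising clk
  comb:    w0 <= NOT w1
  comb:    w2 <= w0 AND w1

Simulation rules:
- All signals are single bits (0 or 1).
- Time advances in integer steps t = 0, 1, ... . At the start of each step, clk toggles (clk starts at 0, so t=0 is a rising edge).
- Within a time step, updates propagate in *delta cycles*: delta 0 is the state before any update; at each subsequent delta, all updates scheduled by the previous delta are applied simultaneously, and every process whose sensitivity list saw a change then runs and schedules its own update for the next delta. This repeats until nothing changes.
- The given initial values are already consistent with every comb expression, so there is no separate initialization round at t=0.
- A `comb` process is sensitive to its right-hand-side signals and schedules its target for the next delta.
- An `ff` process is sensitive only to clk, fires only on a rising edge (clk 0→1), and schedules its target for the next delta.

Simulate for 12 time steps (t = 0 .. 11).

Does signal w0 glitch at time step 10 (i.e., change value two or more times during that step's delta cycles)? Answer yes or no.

no

[bits: w2,w0,w1,clk]
t=0: Δ0=0100 Δ1=0101 Δ2=0111 Δ3=1011 Δ4=0011 | 4Δ
t=1: Δ0=0011 Δ1=0010 | 1Δ
t=2: Δ0=0010 Δ1=0011 Δ2=0001 Δ3=0101 | 3Δ
t=3: Δ0=0101 Δ1=0100 | 1Δ
t=4: Δ0=0100 Δ1=0101 Δ2=0111 Δ3=1011 Δ4=0011 | 4Δ
t=5: Δ0=0011 Δ1=0010 | 1Δ
t=6: Δ0=0010 Δ1=0011 Δ2=0001 Δ3=0101 | 3Δ
t=7: Δ0=0101 Δ1=0100 | 1Δ
t=8: Δ0=0100 Δ1=0101 Δ2=0111 Δ3=1011 Δ4=0011 | 4Δ
t=9: Δ0=0011 Δ1=0010 | 1Δ
t=10: Δ0=0010 Δ1=0011 Δ2=0001 Δ3=0101 | 3Δ
t=11: Δ0=0101 Δ1=0100 | 1Δ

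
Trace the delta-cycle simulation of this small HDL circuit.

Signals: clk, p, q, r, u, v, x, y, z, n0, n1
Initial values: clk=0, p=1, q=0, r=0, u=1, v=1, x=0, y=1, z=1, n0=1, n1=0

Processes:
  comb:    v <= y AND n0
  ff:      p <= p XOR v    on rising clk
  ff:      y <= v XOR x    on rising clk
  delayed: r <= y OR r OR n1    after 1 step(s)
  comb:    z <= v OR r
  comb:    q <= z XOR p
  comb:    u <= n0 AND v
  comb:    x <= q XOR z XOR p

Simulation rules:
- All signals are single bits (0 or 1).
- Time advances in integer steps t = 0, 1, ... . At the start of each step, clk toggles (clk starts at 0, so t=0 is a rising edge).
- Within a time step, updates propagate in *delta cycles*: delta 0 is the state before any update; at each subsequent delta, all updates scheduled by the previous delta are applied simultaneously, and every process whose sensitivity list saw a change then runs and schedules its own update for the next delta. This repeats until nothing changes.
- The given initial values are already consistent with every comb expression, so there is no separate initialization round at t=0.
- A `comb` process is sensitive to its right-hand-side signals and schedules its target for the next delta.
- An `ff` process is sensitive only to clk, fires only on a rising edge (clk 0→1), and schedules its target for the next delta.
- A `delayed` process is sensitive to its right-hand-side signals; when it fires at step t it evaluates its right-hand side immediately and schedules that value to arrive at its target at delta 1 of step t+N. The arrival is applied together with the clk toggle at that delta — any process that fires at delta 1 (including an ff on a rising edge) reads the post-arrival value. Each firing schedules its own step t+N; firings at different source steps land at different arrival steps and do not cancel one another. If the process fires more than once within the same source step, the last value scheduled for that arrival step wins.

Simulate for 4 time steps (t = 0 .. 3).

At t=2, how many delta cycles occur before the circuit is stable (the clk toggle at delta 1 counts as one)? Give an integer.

t0.Δ0 clk=0 p=1 v=1 q=0 y=1 n1=0 n0=1 x=0 u=1 z=1 r=0
t0.Δ1 clk=1 p=1 v=1 q=0 y=1 n1=0 n0=1 x=0 u=1 z=1 r=0
t0.Δ2 clk=1 p=0 v=1 q=0 y=1 n1=0 n0=1 x=0 u=1 z=1 r=0
t0.Δ3 clk=1 p=0 v=1 q=1 y=1 n1=0 n0=1 x=1 u=1 z=1 r=0
t0.Δ4 clk=1 p=0 v=1 q=1 y=1 n1=0 n0=1 x=0 u=1 z=1 r=0
t1.Δ0 clk=1 p=0 v=1 q=1 y=1 n1=0 n0=1 x=0 u=1 z=1 r=0
t1.Δ1 clk=0 p=0 v=1 q=1 y=1 n1=0 n0=1 x=0 u=1 z=1 r=0
t2.Δ0 clk=0 p=0 v=1 q=1 y=1 n1=0 n0=1 x=0 u=1 z=1 r=0
t2.Δ1 clk=1 p=0 v=1 q=1 y=1 n1=0 n0=1 x=0 u=1 z=1 r=0
t2.Δ2 clk=1 p=1 v=1 q=1 y=1 n1=0 n0=1 x=0 u=1 z=1 r=0
t2.Δ3 clk=1 p=1 v=1 q=0 y=1 n1=0 n0=1 x=1 u=1 z=1 r=0
t2.Δ4 clk=1 p=1 v=1 q=0 y=1 n1=0 n0=1 x=0 u=1 z=1 r=0
t3.Δ0 clk=1 p=1 v=1 q=0 y=1 n1=0 n0=1 x=0 u=1 z=1 r=0
t3.Δ1 clk=0 p=1 v=1 q=0 y=1 n1=0 n0=1 x=0 u=1 z=1 r=0

4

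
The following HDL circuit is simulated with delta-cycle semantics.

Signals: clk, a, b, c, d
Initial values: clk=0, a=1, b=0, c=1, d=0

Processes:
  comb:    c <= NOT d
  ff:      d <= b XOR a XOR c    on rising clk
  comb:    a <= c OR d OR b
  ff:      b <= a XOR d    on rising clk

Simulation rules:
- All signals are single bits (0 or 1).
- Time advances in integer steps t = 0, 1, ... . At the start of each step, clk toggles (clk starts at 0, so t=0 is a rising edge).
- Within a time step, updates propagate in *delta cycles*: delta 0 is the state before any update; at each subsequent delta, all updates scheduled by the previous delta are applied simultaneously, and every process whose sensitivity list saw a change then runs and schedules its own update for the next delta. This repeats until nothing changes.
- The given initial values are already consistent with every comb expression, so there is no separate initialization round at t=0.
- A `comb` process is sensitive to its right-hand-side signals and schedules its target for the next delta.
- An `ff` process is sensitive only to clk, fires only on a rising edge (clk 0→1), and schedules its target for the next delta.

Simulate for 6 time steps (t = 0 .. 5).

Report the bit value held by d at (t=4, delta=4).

0

[bits: b,d,a,c,clk]
t=0: Δ0=00110 Δ1=00111 Δ2=10111 | 2Δ
t=1: Δ0=10111 Δ1=10110 | 1Δ
t=2: Δ0=10110 Δ1=10111 Δ2=11111 Δ3=11101 | 3Δ
t=3: Δ0=11101 Δ1=11100 | 1Δ
t=4: Δ0=11100 Δ1=11101 Δ2=00101 Δ3=00011 Δ4=00111 | 4Δ
t=5: Δ0=00111 Δ1=00110 | 1Δ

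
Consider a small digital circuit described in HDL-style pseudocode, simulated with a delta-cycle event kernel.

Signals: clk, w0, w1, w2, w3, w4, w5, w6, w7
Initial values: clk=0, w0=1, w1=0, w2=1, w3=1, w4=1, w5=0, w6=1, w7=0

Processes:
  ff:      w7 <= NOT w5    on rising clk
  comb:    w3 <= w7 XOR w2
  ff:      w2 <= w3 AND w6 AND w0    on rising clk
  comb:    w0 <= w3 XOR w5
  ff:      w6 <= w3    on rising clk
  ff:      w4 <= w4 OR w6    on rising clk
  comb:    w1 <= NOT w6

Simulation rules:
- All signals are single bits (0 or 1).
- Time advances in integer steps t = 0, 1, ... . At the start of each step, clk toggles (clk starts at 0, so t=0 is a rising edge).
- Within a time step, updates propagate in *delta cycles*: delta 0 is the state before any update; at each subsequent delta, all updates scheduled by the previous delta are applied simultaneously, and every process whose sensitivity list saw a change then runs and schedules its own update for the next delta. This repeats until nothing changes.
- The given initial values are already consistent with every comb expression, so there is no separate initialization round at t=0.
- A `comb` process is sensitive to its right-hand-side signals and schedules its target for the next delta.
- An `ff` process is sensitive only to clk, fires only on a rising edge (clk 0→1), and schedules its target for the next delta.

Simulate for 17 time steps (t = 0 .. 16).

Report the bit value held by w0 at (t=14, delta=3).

[bits: w3,w7,clk,w4,w0,w5,w6,w1,w2]
t=0: Δ0=100110101 Δ1=101110101 Δ2=111110101 Δ3=011110101 Δ4=011100101 | 4Δ
t=1: Δ0=011100101 Δ1=010100101 | 1Δ
t=2: Δ0=010100101 Δ1=011100101 Δ2=011100000 Δ3=111100010 Δ4=111110010 | 4Δ
t=3: Δ0=111110010 Δ1=110110010 | 1Δ
t=4: Δ0=110110010 Δ1=111110010 Δ2=111110110 Δ3=111110100 | 3Δ
t=5: Δ0=111110100 Δ1=110110100 | 1Δ
t=6: Δ0=110110100 Δ1=111110100 Δ2=111110101 Δ3=011110101 Δ4=011100101 | 4Δ
t=7: Δ0=011100101 Δ1=010100101 | 1Δ
t=8: Δ0=010100101 Δ1=011100101 Δ2=011100000 Δ3=111100010 Δ4=111110010 | 4Δ
t=9: Δ0=111110010 Δ1=110110010 | 1Δ
t=10: Δ0=110110010 Δ1=111110010 Δ2=111110110 Δ3=111110100 | 3Δ
t=11: Δ0=111110100 Δ1=110110100 | 1Δ
t=12: Δ0=110110100 Δ1=111110100 Δ2=111110101 Δ3=011110101 Δ4=011100101 | 4Δ
t=13: Δ0=011100101 Δ1=010100101 | 1Δ
t=14: Δ0=010100101 Δ1=011100101 Δ2=011100000 Δ3=111100010 Δ4=111110010 | 4Δ
t=15: Δ0=111110010 Δ1=110110010 | 1Δ
t=16: Δ0=110110010 Δ1=111110010 Δ2=111110110 Δ3=111110100 | 3Δ

0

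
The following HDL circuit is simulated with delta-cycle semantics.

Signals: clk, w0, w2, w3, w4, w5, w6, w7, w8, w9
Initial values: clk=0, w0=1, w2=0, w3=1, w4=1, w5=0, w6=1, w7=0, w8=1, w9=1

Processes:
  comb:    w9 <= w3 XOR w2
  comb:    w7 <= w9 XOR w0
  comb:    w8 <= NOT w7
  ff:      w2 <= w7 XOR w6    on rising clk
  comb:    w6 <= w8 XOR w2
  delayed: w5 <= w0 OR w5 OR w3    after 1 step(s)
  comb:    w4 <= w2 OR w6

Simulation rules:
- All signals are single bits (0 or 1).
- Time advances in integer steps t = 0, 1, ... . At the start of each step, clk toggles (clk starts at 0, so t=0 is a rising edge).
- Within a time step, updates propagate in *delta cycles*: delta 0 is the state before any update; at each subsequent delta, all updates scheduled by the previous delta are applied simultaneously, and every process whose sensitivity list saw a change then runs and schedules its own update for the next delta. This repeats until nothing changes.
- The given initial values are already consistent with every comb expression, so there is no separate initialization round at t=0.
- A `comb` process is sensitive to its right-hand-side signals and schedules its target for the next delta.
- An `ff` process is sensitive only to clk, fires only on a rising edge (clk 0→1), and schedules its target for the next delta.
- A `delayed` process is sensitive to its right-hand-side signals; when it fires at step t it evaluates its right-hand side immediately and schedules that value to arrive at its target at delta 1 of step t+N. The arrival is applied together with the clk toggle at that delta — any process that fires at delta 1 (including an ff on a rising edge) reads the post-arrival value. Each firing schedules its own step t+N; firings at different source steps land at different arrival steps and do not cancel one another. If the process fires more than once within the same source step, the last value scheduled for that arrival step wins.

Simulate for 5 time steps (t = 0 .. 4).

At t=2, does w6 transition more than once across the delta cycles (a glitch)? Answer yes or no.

t0.Δ0 w4=1 w8=1 clk=0 w0=1 w3=1 w7=0 w2=0 w9=1 w6=1 w5=0
t0.Δ1 w4=1 w8=1 clk=1 w0=1 w3=1 w7=0 w2=0 w9=1 w6=1 w5=0
t0.Δ2 w4=1 w8=1 clk=1 w0=1 w3=1 w7=0 w2=1 w9=1 w6=1 w5=0
t0.Δ3 w4=1 w8=1 clk=1 w0=1 w3=1 w7=0 w2=1 w9=0 w6=0 w5=0
t0.Δ4 w4=1 w8=1 clk=1 w0=1 w3=1 w7=1 w2=1 w9=0 w6=0 w5=0
t0.Δ5 w4=1 w8=0 clk=1 w0=1 w3=1 w7=1 w2=1 w9=0 w6=0 w5=0
t0.Δ6 w4=1 w8=0 clk=1 w0=1 w3=1 w7=1 w2=1 w9=0 w6=1 w5=0
t1.Δ0 w4=1 w8=0 clk=1 w0=1 w3=1 w7=1 w2=1 w9=0 w6=1 w5=0
t1.Δ1 w4=1 w8=0 clk=0 w0=1 w3=1 w7=1 w2=1 w9=0 w6=1 w5=0
t2.Δ0 w4=1 w8=0 clk=0 w0=1 w3=1 w7=1 w2=1 w9=0 w6=1 w5=0
t2.Δ1 w4=1 w8=0 clk=1 w0=1 w3=1 w7=1 w2=1 w9=0 w6=1 w5=0
t2.Δ2 w4=1 w8=0 clk=1 w0=1 w3=1 w7=1 w2=0 w9=0 w6=1 w5=0
t2.Δ3 w4=1 w8=0 clk=1 w0=1 w3=1 w7=1 w2=0 w9=1 w6=0 w5=0
t2.Δ4 w4=0 w8=0 clk=1 w0=1 w3=1 w7=0 w2=0 w9=1 w6=0 w5=0
t2.Δ5 w4=0 w8=1 clk=1 w0=1 w3=1 w7=0 w2=0 w9=1 w6=0 w5=0
t2.Δ6 w4=0 w8=1 clk=1 w0=1 w3=1 w7=0 w2=0 w9=1 w6=1 w5=0
t2.Δ7 w4=1 w8=1 clk=1 w0=1 w3=1 w7=0 w2=0 w9=1 w6=1 w5=0
t3.Δ0 w4=1 w8=1 clk=1 w0=1 w3=1 w7=0 w2=0 w9=1 w6=1 w5=0
t3.Δ1 w4=1 w8=1 clk=0 w0=1 w3=1 w7=0 w2=0 w9=1 w6=1 w5=0
t4.Δ0 w4=1 w8=1 clk=0 w0=1 w3=1 w7=0 w2=0 w9=1 w6=1 w5=0
t4.Δ1 w4=1 w8=1 clk=1 w0=1 w3=1 w7=0 w2=0 w9=1 w6=1 w5=0
t4.Δ2 w4=1 w8=1 clk=1 w0=1 w3=1 w7=0 w2=1 w9=1 w6=1 w5=0
t4.Δ3 w4=1 w8=1 clk=1 w0=1 w3=1 w7=0 w2=1 w9=0 w6=0 w5=0
t4.Δ4 w4=1 w8=1 clk=1 w0=1 w3=1 w7=1 w2=1 w9=0 w6=0 w5=0
t4.Δ5 w4=1 w8=0 clk=1 w0=1 w3=1 w7=1 w2=1 w9=0 w6=0 w5=0
t4.Δ6 w4=1 w8=0 clk=1 w0=1 w3=1 w7=1 w2=1 w9=0 w6=1 w5=0

yes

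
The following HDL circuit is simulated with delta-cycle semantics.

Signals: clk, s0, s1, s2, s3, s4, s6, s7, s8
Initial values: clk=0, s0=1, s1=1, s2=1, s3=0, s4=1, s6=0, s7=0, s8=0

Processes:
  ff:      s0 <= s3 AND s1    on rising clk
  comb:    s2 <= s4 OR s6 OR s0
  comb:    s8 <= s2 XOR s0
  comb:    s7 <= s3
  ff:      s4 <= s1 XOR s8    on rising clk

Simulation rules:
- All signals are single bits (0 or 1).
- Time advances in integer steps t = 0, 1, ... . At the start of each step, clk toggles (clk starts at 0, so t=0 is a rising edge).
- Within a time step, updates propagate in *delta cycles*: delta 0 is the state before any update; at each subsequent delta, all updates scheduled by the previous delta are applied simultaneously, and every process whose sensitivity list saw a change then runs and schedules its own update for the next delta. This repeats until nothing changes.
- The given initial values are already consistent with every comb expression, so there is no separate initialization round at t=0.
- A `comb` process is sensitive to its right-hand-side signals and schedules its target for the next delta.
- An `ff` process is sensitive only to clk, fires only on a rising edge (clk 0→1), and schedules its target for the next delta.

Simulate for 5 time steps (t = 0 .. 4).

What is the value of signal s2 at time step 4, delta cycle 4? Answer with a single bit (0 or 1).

1

t=0 Δ0: s2=1 s7=0 clk=0 s3=0 s6=0 s1=1 s0=1 s8=0 s4=1
  Δ1: clk:0→1
  Δ2: s0:1→0
  Δ3: s8:0→1
  (3Δ to stable)
t=1 Δ0: s2=1 s7=0 clk=1 s3=0 s6=0 s1=1 s0=0 s8=1 s4=1
  Δ1: clk:1→0
  (1Δ to stable)
t=2 Δ0: s2=1 s7=0 clk=0 s3=0 s6=0 s1=1 s0=0 s8=1 s4=1
  Δ1: clk:0→1
  Δ2: s4:1→0
  Δ3: s2:1→0
  Δ4: s8:1→0
  (4Δ to stable)
t=3 Δ0: s2=0 s7=0 clk=1 s3=0 s6=0 s1=1 s0=0 s8=0 s4=0
  Δ1: clk:1→0
  (1Δ to stable)
t=4 Δ0: s2=0 s7=0 clk=0 s3=0 s6=0 s1=1 s0=0 s8=0 s4=0
  Δ1: clk:0→1
  Δ2: s4:0→1
  Δ3: s2:0→1
  Δ4: s8:0→1
  (4Δ to stable)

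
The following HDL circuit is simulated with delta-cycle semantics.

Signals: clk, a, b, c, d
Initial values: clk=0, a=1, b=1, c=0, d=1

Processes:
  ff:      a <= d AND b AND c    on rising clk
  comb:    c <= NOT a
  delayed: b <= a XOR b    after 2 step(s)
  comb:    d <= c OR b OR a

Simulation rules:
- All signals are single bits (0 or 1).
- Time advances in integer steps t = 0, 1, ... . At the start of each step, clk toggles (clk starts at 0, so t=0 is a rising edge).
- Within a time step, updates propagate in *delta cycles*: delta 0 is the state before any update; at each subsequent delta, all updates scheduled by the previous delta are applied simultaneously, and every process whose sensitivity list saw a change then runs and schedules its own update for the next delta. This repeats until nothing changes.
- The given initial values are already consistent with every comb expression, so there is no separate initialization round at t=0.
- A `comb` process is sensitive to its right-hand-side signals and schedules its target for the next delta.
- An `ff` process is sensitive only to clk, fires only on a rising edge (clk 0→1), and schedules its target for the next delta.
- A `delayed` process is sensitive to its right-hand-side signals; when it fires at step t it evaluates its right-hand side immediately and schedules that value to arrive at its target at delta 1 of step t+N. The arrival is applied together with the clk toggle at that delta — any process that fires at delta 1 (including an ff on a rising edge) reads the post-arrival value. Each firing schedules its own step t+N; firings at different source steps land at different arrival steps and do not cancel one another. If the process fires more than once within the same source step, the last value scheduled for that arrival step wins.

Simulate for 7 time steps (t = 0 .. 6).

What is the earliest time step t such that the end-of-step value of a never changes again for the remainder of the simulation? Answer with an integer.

[bits: a,b,clk,c,d]
t=0: Δ0=11001 Δ1=11101 Δ2=01101 Δ3=01111 | 3Δ
t=1: Δ0=01111 Δ1=01011 | 1Δ
t=2: Δ0=01011 Δ1=01111 Δ2=11111 Δ3=11101 | 3Δ
t=3: Δ0=11101 Δ1=11001 | 1Δ
t=4: Δ0=11001 Δ1=10101 Δ2=00101 Δ3=00110 Δ4=00111 | 4Δ
t=5: Δ0=00111 Δ1=00011 | 1Δ
t=6: Δ0=00011 Δ1=00111 | 1Δ

4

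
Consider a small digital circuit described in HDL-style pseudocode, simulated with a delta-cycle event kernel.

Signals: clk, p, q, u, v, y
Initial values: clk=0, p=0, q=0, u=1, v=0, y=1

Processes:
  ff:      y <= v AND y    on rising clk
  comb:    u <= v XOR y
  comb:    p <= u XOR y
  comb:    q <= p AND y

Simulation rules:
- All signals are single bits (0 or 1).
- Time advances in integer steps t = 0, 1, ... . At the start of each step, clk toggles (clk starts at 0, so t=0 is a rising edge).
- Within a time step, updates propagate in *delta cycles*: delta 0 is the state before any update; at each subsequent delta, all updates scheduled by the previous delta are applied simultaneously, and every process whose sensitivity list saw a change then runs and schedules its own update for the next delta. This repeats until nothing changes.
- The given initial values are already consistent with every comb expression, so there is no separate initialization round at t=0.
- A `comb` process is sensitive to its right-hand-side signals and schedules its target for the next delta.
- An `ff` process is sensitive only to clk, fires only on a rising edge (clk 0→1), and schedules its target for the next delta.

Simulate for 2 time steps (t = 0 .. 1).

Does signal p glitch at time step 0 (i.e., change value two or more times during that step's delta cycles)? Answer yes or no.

yes

t=0 Δ0: q=0 y=1 u=1 p=0 v=0 clk=0
  Δ1: clk:0→1
  Δ2: y:1→0
  Δ3: u:1→0, p:0→1
  Δ4: p:1→0
  (4Δ to stable)
t=1 Δ0: q=0 y=0 u=0 p=0 v=0 clk=1
  Δ1: clk:1→0
  (1Δ to stable)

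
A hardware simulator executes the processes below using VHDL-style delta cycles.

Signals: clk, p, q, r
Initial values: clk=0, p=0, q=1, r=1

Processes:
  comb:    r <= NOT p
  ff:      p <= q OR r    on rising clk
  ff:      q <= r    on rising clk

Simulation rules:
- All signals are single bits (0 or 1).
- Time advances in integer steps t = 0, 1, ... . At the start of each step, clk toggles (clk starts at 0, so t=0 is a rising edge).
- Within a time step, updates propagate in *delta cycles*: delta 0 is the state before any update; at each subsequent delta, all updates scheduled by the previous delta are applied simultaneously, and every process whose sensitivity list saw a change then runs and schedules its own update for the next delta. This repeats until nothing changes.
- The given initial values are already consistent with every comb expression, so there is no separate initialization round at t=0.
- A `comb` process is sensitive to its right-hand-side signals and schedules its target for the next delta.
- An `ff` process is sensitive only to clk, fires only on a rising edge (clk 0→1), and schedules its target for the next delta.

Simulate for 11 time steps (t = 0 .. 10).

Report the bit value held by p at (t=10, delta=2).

t0.Δ0 r=1 clk=0 p=0 q=1
t0.Δ1 r=1 clk=1 p=0 q=1
t0.Δ2 r=1 clk=1 p=1 q=1
t0.Δ3 r=0 clk=1 p=1 q=1
t1.Δ0 r=0 clk=1 p=1 q=1
t1.Δ1 r=0 clk=0 p=1 q=1
t2.Δ0 r=0 clk=0 p=1 q=1
t2.Δ1 r=0 clk=1 p=1 q=1
t2.Δ2 r=0 clk=1 p=1 q=0
t3.Δ0 r=0 clk=1 p=1 q=0
t3.Δ1 r=0 clk=0 p=1 q=0
t4.Δ0 r=0 clk=0 p=1 q=0
t4.Δ1 r=0 clk=1 p=1 q=0
t4.Δ2 r=0 clk=1 p=0 q=0
t4.Δ3 r=1 clk=1 p=0 q=0
t5.Δ0 r=1 clk=1 p=0 q=0
t5.Δ1 r=1 clk=0 p=0 q=0
t6.Δ0 r=1 clk=0 p=0 q=0
t6.Δ1 r=1 clk=1 p=0 q=0
t6.Δ2 r=1 clk=1 p=1 q=1
t6.Δ3 r=0 clk=1 p=1 q=1
t7.Δ0 r=0 clk=1 p=1 q=1
t7.Δ1 r=0 clk=0 p=1 q=1
t8.Δ0 r=0 clk=0 p=1 q=1
t8.Δ1 r=0 clk=1 p=1 q=1
t8.Δ2 r=0 clk=1 p=1 q=0
t9.Δ0 r=0 clk=1 p=1 q=0
t9.Δ1 r=0 clk=0 p=1 q=0
t10.Δ0 r=0 clk=0 p=1 q=0
t10.Δ1 r=0 clk=1 p=1 q=0
t10.Δ2 r=0 clk=1 p=0 q=0
t10.Δ3 r=1 clk=1 p=0 q=0

0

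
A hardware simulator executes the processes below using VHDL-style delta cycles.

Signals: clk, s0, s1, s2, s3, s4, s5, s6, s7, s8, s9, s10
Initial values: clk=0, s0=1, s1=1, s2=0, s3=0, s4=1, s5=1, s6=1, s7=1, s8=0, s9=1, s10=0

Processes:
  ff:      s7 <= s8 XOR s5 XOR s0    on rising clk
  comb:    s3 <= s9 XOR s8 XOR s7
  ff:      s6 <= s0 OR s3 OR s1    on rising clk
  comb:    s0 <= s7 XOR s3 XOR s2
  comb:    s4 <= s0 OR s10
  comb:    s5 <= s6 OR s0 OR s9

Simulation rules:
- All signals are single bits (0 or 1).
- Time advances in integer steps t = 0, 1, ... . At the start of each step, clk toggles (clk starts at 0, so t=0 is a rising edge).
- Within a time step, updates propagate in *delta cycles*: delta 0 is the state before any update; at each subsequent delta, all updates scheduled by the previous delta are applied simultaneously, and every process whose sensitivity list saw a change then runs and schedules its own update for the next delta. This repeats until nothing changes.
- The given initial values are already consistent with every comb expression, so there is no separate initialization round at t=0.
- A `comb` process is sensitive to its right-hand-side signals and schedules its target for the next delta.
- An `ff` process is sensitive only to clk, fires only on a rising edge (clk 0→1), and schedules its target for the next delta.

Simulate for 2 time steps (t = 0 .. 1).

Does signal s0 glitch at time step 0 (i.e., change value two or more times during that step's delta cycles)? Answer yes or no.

t0.Δ0 s6=1 clk=0 s7=1 s10=0 s3=0 s8=0 s5=1 s9=1 s1=1 s0=1 s4=1 s2=0
t0.Δ1 s6=1 clk=1 s7=1 s10=0 s3=0 s8=0 s5=1 s9=1 s1=1 s0=1 s4=1 s2=0
t0.Δ2 s6=1 clk=1 s7=0 s10=0 s3=0 s8=0 s5=1 s9=1 s1=1 s0=1 s4=1 s2=0
t0.Δ3 s6=1 clk=1 s7=0 s10=0 s3=1 s8=0 s5=1 s9=1 s1=1 s0=0 s4=1 s2=0
t0.Δ4 s6=1 clk=1 s7=0 s10=0 s3=1 s8=0 s5=1 s9=1 s1=1 s0=1 s4=0 s2=0
t0.Δ5 s6=1 clk=1 s7=0 s10=0 s3=1 s8=0 s5=1 s9=1 s1=1 s0=1 s4=1 s2=0
t1.Δ0 s6=1 clk=1 s7=0 s10=0 s3=1 s8=0 s5=1 s9=1 s1=1 s0=1 s4=1 s2=0
t1.Δ1 s6=1 clk=0 s7=0 s10=0 s3=1 s8=0 s5=1 s9=1 s1=1 s0=1 s4=1 s2=0

yes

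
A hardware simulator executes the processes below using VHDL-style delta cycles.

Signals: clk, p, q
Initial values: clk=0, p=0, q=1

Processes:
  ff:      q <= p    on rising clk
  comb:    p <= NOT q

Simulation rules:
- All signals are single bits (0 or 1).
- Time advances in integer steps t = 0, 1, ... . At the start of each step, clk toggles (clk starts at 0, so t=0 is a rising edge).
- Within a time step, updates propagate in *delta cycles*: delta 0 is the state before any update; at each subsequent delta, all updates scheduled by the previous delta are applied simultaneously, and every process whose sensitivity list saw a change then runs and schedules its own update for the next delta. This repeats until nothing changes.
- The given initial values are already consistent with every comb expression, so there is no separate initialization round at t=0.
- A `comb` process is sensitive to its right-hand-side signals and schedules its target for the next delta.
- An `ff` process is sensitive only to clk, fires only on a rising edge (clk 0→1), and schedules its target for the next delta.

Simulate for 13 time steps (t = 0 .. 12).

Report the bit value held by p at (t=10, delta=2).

1

t0.Δ0 p=0 q=1 clk=0
t0.Δ1 p=0 q=1 clk=1
t0.Δ2 p=0 q=0 clk=1
t0.Δ3 p=1 q=0 clk=1
t1.Δ0 p=1 q=0 clk=1
t1.Δ1 p=1 q=0 clk=0
t2.Δ0 p=1 q=0 clk=0
t2.Δ1 p=1 q=0 clk=1
t2.Δ2 p=1 q=1 clk=1
t2.Δ3 p=0 q=1 clk=1
t3.Δ0 p=0 q=1 clk=1
t3.Δ1 p=0 q=1 clk=0
t4.Δ0 p=0 q=1 clk=0
t4.Δ1 p=0 q=1 clk=1
t4.Δ2 p=0 q=0 clk=1
t4.Δ3 p=1 q=0 clk=1
t5.Δ0 p=1 q=0 clk=1
t5.Δ1 p=1 q=0 clk=0
t6.Δ0 p=1 q=0 clk=0
t6.Δ1 p=1 q=0 clk=1
t6.Δ2 p=1 q=1 clk=1
t6.Δ3 p=0 q=1 clk=1
t7.Δ0 p=0 q=1 clk=1
t7.Δ1 p=0 q=1 clk=0
t8.Δ0 p=0 q=1 clk=0
t8.Δ1 p=0 q=1 clk=1
t8.Δ2 p=0 q=0 clk=1
t8.Δ3 p=1 q=0 clk=1
t9.Δ0 p=1 q=0 clk=1
t9.Δ1 p=1 q=0 clk=0
t10.Δ0 p=1 q=0 clk=0
t10.Δ1 p=1 q=0 clk=1
t10.Δ2 p=1 q=1 clk=1
t10.Δ3 p=0 q=1 clk=1
t11.Δ0 p=0 q=1 clk=1
t11.Δ1 p=0 q=1 clk=0
t12.Δ0 p=0 q=1 clk=0
t12.Δ1 p=0 q=1 clk=1
t12.Δ2 p=0 q=0 clk=1
t12.Δ3 p=1 q=0 clk=1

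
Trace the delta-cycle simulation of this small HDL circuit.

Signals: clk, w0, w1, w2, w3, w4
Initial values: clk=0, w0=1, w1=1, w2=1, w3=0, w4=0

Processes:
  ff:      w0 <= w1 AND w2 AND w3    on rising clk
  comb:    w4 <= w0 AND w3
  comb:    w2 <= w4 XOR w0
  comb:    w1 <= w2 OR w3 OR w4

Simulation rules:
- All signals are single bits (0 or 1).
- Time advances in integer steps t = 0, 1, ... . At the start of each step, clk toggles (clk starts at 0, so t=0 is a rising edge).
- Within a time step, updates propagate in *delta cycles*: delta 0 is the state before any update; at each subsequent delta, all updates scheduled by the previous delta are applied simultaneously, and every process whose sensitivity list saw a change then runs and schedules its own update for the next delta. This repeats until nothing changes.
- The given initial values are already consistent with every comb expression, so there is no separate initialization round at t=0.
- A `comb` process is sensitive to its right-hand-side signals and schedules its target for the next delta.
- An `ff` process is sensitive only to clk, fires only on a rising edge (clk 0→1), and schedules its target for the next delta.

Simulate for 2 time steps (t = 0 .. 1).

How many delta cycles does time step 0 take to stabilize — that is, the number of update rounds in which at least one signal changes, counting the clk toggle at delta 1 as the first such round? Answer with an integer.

[bits: w3,w0,clk,w1,w2,w4]
t=0: Δ0=010110 Δ1=011110 Δ2=001110 Δ3=001100 Δ4=001000 | 4Δ
t=1: Δ0=001000 Δ1=000000 | 1Δ

4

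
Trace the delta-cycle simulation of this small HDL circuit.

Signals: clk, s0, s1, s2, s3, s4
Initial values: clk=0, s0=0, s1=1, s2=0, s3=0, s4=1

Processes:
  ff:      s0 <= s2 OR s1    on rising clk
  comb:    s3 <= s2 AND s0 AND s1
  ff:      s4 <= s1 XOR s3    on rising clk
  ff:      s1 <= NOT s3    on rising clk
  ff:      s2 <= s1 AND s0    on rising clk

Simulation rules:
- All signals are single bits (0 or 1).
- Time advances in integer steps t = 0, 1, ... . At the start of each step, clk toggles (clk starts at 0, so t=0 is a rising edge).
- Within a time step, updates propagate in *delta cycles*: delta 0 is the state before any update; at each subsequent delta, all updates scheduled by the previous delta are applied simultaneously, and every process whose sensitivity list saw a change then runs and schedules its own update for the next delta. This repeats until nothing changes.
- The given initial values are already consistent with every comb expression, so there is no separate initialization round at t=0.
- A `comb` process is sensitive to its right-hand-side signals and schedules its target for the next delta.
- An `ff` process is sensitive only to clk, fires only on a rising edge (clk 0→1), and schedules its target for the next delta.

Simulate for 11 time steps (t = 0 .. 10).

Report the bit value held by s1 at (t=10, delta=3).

t=0 Δ0: clk=0 s3=0 s2=0 s4=1 s1=1 s0=0
  Δ1: clk:0→1
  Δ2: s0:0→1
  (2Δ to stable)
t=1 Δ0: clk=1 s3=0 s2=0 s4=1 s1=1 s0=1
  Δ1: clk:1→0
  (1Δ to stable)
t=2 Δ0: clk=0 s3=0 s2=0 s4=1 s1=1 s0=1
  Δ1: clk:0→1
  Δ2: s2:0→1
  Δ3: s3:0→1
  (3Δ to stable)
t=3 Δ0: clk=1 s3=1 s2=1 s4=1 s1=1 s0=1
  Δ1: clk:1→0
  (1Δ to stable)
t=4 Δ0: clk=0 s3=1 s2=1 s4=1 s1=1 s0=1
  Δ1: clk:0→1
  Δ2: s4:1→0, s1:1→0
  Δ3: s3:1→0
  (3Δ to stable)
t=5 Δ0: clk=1 s3=0 s2=1 s4=0 s1=0 s0=1
  Δ1: clk:1→0
  (1Δ to stable)
t=6 Δ0: clk=0 s3=0 s2=1 s4=0 s1=0 s0=1
  Δ1: clk:0→1
  Δ2: s2:1→0, s1:0→1
  (2Δ to stable)
t=7 Δ0: clk=1 s3=0 s2=0 s4=0 s1=1 s0=1
  Δ1: clk:1→0
  (1Δ to stable)
t=8 Δ0: clk=0 s3=0 s2=0 s4=0 s1=1 s0=1
  Δ1: clk:0→1
  Δ2: s2:0→1, s4:0→1
  Δ3: s3:0→1
  (3Δ to stable)
t=9 Δ0: clk=1 s3=1 s2=1 s4=1 s1=1 s0=1
  Δ1: clk:1→0
  (1Δ to stable)
t=10 Δ0: clk=0 s3=1 s2=1 s4=1 s1=1 s0=1
  Δ1: clk:0→1
  Δ2: s4:1→0, s1:1→0
  Δ3: s3:1→0
  (3Δ to stable)

0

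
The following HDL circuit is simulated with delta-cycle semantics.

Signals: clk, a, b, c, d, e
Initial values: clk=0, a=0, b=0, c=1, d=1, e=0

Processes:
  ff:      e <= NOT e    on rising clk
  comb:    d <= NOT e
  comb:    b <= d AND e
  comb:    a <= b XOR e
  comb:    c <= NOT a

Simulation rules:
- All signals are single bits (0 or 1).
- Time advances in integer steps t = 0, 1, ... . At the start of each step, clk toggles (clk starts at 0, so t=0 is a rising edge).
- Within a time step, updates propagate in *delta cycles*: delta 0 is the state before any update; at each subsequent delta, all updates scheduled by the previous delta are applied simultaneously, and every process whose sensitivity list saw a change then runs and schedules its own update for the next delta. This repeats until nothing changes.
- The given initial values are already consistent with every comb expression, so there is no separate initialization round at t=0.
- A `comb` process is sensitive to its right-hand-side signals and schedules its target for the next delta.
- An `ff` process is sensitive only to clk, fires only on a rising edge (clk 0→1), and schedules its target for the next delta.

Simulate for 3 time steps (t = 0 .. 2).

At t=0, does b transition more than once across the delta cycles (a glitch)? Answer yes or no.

yes

t0.Δ0 e=0 c=1 d=1 b=0 clk=0 a=0
t0.Δ1 e=0 c=1 d=1 b=0 clk=1 a=0
t0.Δ2 e=1 c=1 d=1 b=0 clk=1 a=0
t0.Δ3 e=1 c=1 d=0 b=1 clk=1 a=1
t0.Δ4 e=1 c=0 d=0 b=0 clk=1 a=0
t0.Δ5 e=1 c=1 d=0 b=0 clk=1 a=1
t0.Δ6 e=1 c=0 d=0 b=0 clk=1 a=1
t1.Δ0 e=1 c=0 d=0 b=0 clk=1 a=1
t1.Δ1 e=1 c=0 d=0 b=0 clk=0 a=1
t2.Δ0 e=1 c=0 d=0 b=0 clk=0 a=1
t2.Δ1 e=1 c=0 d=0 b=0 clk=1 a=1
t2.Δ2 e=0 c=0 d=0 b=0 clk=1 a=1
t2.Δ3 e=0 c=0 d=1 b=0 clk=1 a=0
t2.Δ4 e=0 c=1 d=1 b=0 clk=1 a=0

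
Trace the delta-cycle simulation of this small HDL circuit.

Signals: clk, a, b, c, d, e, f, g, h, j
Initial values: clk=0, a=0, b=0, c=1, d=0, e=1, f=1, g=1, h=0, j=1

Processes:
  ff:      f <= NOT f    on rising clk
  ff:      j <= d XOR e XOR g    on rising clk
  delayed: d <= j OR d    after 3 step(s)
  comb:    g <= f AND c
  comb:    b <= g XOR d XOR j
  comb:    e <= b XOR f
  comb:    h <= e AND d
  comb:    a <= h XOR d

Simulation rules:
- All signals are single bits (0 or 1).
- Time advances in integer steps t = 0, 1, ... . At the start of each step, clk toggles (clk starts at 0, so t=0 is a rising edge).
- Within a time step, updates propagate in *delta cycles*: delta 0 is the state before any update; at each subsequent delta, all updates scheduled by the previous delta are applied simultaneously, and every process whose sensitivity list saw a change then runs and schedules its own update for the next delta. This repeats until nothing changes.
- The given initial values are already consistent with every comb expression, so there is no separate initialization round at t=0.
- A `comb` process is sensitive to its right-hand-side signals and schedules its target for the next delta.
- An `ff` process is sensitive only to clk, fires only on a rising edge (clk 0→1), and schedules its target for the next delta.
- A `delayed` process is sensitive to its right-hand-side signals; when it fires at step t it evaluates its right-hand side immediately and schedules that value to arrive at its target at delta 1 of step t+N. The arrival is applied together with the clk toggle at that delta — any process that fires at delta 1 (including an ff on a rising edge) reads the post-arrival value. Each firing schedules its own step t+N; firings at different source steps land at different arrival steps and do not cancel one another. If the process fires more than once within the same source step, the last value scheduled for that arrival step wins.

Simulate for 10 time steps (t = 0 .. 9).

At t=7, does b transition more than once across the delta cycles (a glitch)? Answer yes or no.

[bits: j,c,a,h,d,f,clk,g,b,e]
t=0: Δ0=1100010101 Δ1=1100011101 Δ2=0100001101 Δ3=0100001010 Δ4=0100001001 Δ5=0100001000 | 5Δ
t=1: Δ0=0100001000 Δ1=0100000000 | 1Δ
t=2: Δ0=0100000000 Δ1=0100001000 Δ2=0100011000 Δ3=0100011101 Δ4=0100011111 Δ5=0100011110 | 5Δ
t=3: Δ0=0100011110 Δ1=0100010110 | 1Δ
t=4: Δ0=0100010110 Δ1=0100011110 Δ2=1100001110 Δ3=1100001001 Δ4=1100001010 Δ5=1100001011 | 5Δ
t=5: Δ0=1100001011 Δ1=1100000011 | 1Δ
t=6: Δ0=1100000011 Δ1=1100001011 Δ2=1100011011 Δ3=1100011110 Δ4=1100011100 Δ5=1100011101 | 5Δ
t=7: Δ0=1100011101 Δ1=1100110101 Δ2=1111110111 Δ3=1101110110 Δ4=1100110110 Δ5=1110110110 | 5Δ
t=8: Δ0=1110110110 Δ1=1110111110 Δ2=0110101110 Δ3=0110101001 Δ4=0111101010 Δ5=0100101011 Δ6=0111101011 Δ7=0101101011 | 7Δ
t=9: Δ0=0101101011 Δ1=0101100011 | 1Δ

no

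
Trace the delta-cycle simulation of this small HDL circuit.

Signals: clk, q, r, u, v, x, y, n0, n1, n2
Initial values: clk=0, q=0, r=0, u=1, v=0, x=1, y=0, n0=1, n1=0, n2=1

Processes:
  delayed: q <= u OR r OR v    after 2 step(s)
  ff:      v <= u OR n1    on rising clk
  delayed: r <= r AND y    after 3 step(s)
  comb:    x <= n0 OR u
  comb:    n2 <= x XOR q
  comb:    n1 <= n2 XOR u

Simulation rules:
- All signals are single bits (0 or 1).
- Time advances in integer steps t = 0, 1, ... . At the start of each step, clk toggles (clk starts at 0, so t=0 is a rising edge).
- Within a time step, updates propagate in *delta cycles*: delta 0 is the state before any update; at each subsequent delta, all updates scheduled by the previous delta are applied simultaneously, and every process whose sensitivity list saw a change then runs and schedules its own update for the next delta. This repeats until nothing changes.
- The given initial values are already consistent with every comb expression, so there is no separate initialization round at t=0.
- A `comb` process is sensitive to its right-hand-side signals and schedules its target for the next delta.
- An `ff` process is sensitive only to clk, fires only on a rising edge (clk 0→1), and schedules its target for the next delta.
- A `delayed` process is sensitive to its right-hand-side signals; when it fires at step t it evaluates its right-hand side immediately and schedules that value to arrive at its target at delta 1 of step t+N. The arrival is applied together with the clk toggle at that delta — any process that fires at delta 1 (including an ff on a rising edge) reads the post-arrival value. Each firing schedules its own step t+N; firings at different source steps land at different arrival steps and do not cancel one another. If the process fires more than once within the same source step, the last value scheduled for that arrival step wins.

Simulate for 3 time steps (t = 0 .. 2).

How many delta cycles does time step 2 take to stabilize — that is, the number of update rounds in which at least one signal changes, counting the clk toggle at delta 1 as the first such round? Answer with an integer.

3

[bits: n0,n1,q,clk,y,n2,u,v,r,x]
t=0: Δ0=1000011001 Δ1=1001011001 Δ2=1001011101 | 2Δ
t=1: Δ0=1001011101 Δ1=1000011101 | 1Δ
t=2: Δ0=1000011101 Δ1=1011011101 Δ2=1011001101 Δ3=1111001101 | 3Δ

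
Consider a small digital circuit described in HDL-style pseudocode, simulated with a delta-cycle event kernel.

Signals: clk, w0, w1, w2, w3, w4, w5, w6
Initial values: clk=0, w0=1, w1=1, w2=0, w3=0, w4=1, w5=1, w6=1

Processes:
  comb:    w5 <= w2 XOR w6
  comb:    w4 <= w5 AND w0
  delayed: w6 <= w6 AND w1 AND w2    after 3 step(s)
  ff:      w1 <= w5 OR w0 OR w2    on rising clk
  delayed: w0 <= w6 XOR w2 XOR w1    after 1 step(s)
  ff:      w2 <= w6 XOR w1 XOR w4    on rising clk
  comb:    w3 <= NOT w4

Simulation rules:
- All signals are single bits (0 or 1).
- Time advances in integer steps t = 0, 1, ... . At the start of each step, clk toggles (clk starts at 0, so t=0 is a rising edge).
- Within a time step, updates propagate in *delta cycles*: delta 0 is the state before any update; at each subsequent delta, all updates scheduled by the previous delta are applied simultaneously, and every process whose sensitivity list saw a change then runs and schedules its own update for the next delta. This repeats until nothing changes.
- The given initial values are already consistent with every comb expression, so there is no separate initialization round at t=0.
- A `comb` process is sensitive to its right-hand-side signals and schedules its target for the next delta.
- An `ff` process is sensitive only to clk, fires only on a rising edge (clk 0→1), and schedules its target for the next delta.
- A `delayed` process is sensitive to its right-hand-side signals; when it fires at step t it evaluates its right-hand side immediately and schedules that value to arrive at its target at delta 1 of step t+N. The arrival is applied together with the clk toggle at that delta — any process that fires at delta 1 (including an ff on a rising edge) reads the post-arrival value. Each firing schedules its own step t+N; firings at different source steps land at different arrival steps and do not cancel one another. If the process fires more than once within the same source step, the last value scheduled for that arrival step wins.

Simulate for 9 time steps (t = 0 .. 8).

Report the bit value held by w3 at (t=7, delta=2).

0

t0.Δ0 w6=1 w5=1 clk=0 w3=0 w0=1 w1=1 w2=0 w4=1
t0.Δ1 w6=1 w5=1 clk=1 w3=0 w0=1 w1=1 w2=0 w4=1
t0.Δ2 w6=1 w5=1 clk=1 w3=0 w0=1 w1=1 w2=1 w4=1
t0.Δ3 w6=1 w5=0 clk=1 w3=0 w0=1 w1=1 w2=1 w4=1
t0.Δ4 w6=1 w5=0 clk=1 w3=0 w0=1 w1=1 w2=1 w4=0
t0.Δ5 w6=1 w5=0 clk=1 w3=1 w0=1 w1=1 w2=1 w4=0
t1.Δ0 w6=1 w5=0 clk=1 w3=1 w0=1 w1=1 w2=1 w4=0
t1.Δ1 w6=1 w5=0 clk=0 w3=1 w0=1 w1=1 w2=1 w4=0
t2.Δ0 w6=1 w5=0 clk=0 w3=1 w0=1 w1=1 w2=1 w4=0
t2.Δ1 w6=1 w5=0 clk=1 w3=1 w0=1 w1=1 w2=1 w4=0
t2.Δ2 w6=1 w5=0 clk=1 w3=1 w0=1 w1=1 w2=0 w4=0
t2.Δ3 w6=1 w5=1 clk=1 w3=1 w0=1 w1=1 w2=0 w4=0
t2.Δ4 w6=1 w5=1 clk=1 w3=1 w0=1 w1=1 w2=0 w4=1
t2.Δ5 w6=1 w5=1 clk=1 w3=0 w0=1 w1=1 w2=0 w4=1
t3.Δ0 w6=1 w5=1 clk=1 w3=0 w0=1 w1=1 w2=0 w4=1
t3.Δ1 w6=1 w5=1 clk=0 w3=0 w0=0 w1=1 w2=0 w4=1
t3.Δ2 w6=1 w5=1 clk=0 w3=0 w0=0 w1=1 w2=0 w4=0
t3.Δ3 w6=1 w5=1 clk=0 w3=1 w0=0 w1=1 w2=0 w4=0
t4.Δ0 w6=1 w5=1 clk=0 w3=1 w0=0 w1=1 w2=0 w4=0
t4.Δ1 w6=1 w5=1 clk=1 w3=1 w0=0 w1=1 w2=0 w4=0
t5.Δ0 w6=1 w5=1 clk=1 w3=1 w0=0 w1=1 w2=0 w4=0
t5.Δ1 w6=0 w5=1 clk=0 w3=1 w0=0 w1=1 w2=0 w4=0
t5.Δ2 w6=0 w5=0 clk=0 w3=1 w0=0 w1=1 w2=0 w4=0
t6.Δ0 w6=0 w5=0 clk=0 w3=1 w0=0 w1=1 w2=0 w4=0
t6.Δ1 w6=0 w5=0 clk=1 w3=1 w0=1 w1=1 w2=0 w4=0
t6.Δ2 w6=0 w5=0 clk=1 w3=1 w0=1 w1=1 w2=1 w4=0
t6.Δ3 w6=0 w5=1 clk=1 w3=1 w0=1 w1=1 w2=1 w4=0
t6.Δ4 w6=0 w5=1 clk=1 w3=1 w0=1 w1=1 w2=1 w4=1
t6.Δ5 w6=0 w5=1 clk=1 w3=0 w0=1 w1=1 w2=1 w4=1
t7.Δ0 w6=0 w5=1 clk=1 w3=0 w0=1 w1=1 w2=1 w4=1
t7.Δ1 w6=0 w5=1 clk=0 w3=0 w0=0 w1=1 w2=1 w4=1
t7.Δ2 w6=0 w5=1 clk=0 w3=0 w0=0 w1=1 w2=1 w4=0
t7.Δ3 w6=0 w5=1 clk=0 w3=1 w0=0 w1=1 w2=1 w4=0
t8.Δ0 w6=0 w5=1 clk=0 w3=1 w0=0 w1=1 w2=1 w4=0
t8.Δ1 w6=0 w5=1 clk=1 w3=1 w0=0 w1=1 w2=1 w4=0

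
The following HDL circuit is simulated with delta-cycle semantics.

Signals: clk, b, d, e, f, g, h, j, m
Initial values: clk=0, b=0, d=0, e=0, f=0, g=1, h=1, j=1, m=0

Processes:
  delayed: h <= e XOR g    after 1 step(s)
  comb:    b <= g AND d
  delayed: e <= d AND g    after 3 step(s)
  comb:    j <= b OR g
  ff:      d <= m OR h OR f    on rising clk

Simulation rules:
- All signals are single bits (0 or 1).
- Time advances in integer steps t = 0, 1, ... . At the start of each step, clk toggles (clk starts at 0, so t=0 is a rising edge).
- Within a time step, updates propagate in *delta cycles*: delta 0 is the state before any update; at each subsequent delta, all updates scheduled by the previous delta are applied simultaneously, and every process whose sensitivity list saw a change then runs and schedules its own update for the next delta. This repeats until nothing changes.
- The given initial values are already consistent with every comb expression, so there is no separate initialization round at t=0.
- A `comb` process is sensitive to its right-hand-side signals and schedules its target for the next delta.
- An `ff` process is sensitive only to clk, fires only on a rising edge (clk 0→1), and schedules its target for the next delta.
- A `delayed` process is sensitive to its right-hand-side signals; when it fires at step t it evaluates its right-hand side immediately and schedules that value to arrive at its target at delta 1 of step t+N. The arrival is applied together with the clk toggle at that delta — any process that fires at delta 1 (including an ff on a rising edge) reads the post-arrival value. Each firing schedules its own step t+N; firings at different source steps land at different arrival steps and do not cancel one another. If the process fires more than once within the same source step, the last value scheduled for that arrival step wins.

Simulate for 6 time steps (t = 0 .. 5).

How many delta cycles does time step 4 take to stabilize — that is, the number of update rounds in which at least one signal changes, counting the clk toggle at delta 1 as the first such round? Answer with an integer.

3

[bits: m,clk,e,d,h,g,j,b,f]
t=0: Δ0=000011100 Δ1=010011100 Δ2=010111100 Δ3=010111110 | 3Δ
t=1: Δ0=010111110 Δ1=000111110 | 1Δ
t=2: Δ0=000111110 Δ1=010111110 | 1Δ
t=3: Δ0=010111110 Δ1=001111110 | 1Δ
t=4: Δ0=001111110 Δ1=011101110 Δ2=011001110 Δ3=011001100 | 3Δ
t=5: Δ0=011001100 Δ1=001001100 | 1Δ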